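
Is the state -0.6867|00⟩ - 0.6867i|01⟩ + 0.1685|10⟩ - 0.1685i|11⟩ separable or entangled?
Entangled

Writing the state as a|00⟩ + b|01⟩ + c|10⟩ + d|11⟩, it is a product state iff ad − bc = 0.
Here (a, b, c, d) = (-0.6867, -0.6867i, 0.1685, -0.1685i): ad − bc = (-0.6867)(-0.1685i) − (-0.6867i)(0.1685) = 0.2314i ≠ 0, so the state is entangled.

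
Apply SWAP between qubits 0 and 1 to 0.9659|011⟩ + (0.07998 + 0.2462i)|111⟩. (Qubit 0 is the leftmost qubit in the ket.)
0.9659|101⟩ + (0.07998 + 0.2462i)|111⟩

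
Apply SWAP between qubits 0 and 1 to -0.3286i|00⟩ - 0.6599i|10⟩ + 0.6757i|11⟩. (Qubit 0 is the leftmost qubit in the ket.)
-0.3286i|00⟩ - 0.6599i|01⟩ + 0.6757i|11⟩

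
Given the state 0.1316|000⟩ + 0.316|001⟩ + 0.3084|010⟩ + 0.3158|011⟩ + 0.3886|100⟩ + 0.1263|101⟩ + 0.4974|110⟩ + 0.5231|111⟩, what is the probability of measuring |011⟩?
0.09973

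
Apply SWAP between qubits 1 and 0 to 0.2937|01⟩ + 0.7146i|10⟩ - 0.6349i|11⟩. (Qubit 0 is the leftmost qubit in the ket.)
0.7146i|01⟩ + 0.2937|10⟩ - 0.6349i|11⟩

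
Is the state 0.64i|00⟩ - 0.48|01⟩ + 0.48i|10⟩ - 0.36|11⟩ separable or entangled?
Separable

Writing the state as a|00⟩ + b|01⟩ + c|10⟩ + d|11⟩, it is a product state iff ad − bc = 0.
Here (a, b, c, d) = (0.64i, -0.48, 0.48i, -0.36): ad − bc = (0.64i)(-0.36) − (-0.48)(0.48i) = 0, so the state is separable.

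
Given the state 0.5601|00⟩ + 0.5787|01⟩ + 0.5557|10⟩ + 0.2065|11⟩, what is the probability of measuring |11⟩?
0.04264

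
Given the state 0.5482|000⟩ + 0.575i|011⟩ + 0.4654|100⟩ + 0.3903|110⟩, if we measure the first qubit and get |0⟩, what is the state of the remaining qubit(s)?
0.69|00⟩ + 0.7238i|11⟩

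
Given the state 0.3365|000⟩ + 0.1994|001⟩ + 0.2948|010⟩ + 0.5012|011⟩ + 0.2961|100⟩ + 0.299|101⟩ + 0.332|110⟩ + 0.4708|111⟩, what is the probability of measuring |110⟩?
0.1102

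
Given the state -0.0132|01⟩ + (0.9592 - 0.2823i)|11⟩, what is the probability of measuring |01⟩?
0.0001742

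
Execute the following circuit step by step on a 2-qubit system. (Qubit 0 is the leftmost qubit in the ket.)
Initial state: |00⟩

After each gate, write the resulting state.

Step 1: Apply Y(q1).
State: i|01⟩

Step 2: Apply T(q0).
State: i|01⟩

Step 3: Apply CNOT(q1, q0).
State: i|11⟩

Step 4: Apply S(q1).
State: -|11⟩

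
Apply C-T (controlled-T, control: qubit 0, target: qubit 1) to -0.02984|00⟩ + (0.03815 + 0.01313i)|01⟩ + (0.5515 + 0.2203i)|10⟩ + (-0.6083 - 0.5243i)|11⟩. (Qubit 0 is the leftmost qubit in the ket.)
-0.02984|00⟩ + (0.03815 + 0.01313i)|01⟩ + (0.5515 + 0.2203i)|10⟩ + (-0.0594 - 0.8009i)|11⟩

C-T leaves the control-|0⟩ kets |00⟩, |01⟩ unchanged and applies T to qubit 1 on the control-|1⟩ pair (|10⟩, |11⟩).
T = [[1, 0], [0, (1/√2 + (1/√2)i)]].
With a = amp(|10⟩) = (0.5515 + 0.2203i) and b = amp(|11⟩) = (-0.6083 - 0.5243i):
new amp(|10⟩) = (1)·a = (0.5515 + 0.2203i)
new amp(|11⟩) = (1/√2 + (1/√2)i)·b = (-0.0594 - 0.8009i)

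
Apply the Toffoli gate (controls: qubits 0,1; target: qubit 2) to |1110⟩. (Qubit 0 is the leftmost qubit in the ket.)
|1100⟩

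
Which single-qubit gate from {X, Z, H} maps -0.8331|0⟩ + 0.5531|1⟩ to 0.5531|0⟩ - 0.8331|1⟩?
X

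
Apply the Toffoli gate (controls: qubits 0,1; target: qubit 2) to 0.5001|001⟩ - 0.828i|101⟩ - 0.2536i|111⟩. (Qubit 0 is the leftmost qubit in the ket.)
0.5001|001⟩ - 0.828i|101⟩ - 0.2536i|110⟩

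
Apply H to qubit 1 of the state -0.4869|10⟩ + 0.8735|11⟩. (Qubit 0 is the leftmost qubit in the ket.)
0.2734|10⟩ - 0.9619|11⟩

H on qubit 1 mixes each pair of kets that differ only in qubit 1: amplitudes (a, b) of (|…0…⟩, |…1…⟩) become ((a + b)/√2, (a − b)/√2). Kets absent from the input have amplitude 0.
(|10⟩, |11⟩): (a, b) = (-0.4869, 0.8735) → (0.2734, -0.9619)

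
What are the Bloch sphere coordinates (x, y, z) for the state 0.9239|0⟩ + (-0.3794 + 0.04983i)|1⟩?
(-0.7011, 0.09208, 0.7072)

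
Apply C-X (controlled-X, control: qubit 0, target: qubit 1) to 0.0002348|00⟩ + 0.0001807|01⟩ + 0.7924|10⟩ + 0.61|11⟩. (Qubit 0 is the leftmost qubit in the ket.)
0.0002348|00⟩ + 0.0001807|01⟩ + 0.61|10⟩ + 0.7924|11⟩

C-X leaves the control-|0⟩ kets |00⟩, |01⟩ unchanged and applies X to qubit 1 on the control-|1⟩ pair (|10⟩, |11⟩).
X = [[0, 1], [1, 0]].
With a = amp(|10⟩) = 0.7924 and b = amp(|11⟩) = 0.61:
new amp(|10⟩) = (1)·b = 0.61
new amp(|11⟩) = (1)·a = 0.7924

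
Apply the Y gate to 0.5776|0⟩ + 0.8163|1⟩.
-0.8163i|0⟩ + 0.5776i|1⟩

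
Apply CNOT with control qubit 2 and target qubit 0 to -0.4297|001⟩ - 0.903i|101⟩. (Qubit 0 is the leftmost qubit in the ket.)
-0.903i|001⟩ - 0.4297|101⟩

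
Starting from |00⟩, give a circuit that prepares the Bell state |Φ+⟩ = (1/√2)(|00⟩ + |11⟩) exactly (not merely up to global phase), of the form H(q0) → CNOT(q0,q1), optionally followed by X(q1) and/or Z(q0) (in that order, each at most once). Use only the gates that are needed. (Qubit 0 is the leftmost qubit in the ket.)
H(q0) → CNOT(q0,q1)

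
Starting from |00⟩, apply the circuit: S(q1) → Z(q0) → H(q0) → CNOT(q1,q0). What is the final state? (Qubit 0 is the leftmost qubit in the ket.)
1/√2|00⟩ + 1/√2|10⟩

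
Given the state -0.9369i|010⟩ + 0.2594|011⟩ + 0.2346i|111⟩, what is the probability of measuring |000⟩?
0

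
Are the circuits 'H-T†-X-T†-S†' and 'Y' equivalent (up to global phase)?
No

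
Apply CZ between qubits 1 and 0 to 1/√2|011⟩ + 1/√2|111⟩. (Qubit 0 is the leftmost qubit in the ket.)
1/√2|011⟩ - 1/√2|111⟩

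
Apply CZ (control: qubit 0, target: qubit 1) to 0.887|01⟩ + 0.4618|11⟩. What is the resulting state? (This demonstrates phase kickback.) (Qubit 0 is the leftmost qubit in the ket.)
0.887|01⟩ - 0.4618|11⟩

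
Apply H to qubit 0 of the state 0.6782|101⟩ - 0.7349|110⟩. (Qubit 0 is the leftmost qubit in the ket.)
0.4796|001⟩ - 0.5197|010⟩ - 0.4796|101⟩ + 0.5197|110⟩

H on qubit 0 mixes each pair of kets that differ only in qubit 0: amplitudes (a, b) of (|…0…⟩, |…1…⟩) become ((a + b)/√2, (a − b)/√2). Kets absent from the input have amplitude 0.
(|001⟩, |101⟩): (a, b) = (0, 0.6782) → (0.4796, -0.4796)
(|010⟩, |110⟩): (a, b) = (0, -0.7349) → (-0.5197, 0.5197)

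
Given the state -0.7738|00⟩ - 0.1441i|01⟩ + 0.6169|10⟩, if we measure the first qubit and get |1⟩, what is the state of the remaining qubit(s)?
|0⟩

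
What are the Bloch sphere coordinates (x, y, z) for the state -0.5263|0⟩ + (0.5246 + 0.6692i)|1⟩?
(-0.5522, -0.7044, -0.446)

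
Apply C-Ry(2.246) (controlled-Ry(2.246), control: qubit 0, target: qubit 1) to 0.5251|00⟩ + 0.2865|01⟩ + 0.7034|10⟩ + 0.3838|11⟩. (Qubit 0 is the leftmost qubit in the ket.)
0.5251|00⟩ + 0.2865|01⟩ - 0.0414|10⟩ + 0.8002|11⟩

C-Ry(2.246) leaves the control-|0⟩ kets |00⟩, |01⟩ unchanged and applies Ry(2.246) to qubit 1 on the control-|1⟩ pair (|10⟩, |11⟩).
Ry(2.246) = [[cos(θ/2), −sin(θ/2)], [sin(θ/2), cos(θ/2)]]; θ = 2.246, cos(θ/2) ≈ 0.43298, sin(θ/2) ≈ 0.901403.
With a = amp(|10⟩) = 0.7034 and b = amp(|11⟩) = 0.3838:
new amp(|10⟩) = (0.43298)·a + (-0.901403)·b = -0.0414
new amp(|11⟩) = (0.901403)·a + (0.43298)·b = 0.8002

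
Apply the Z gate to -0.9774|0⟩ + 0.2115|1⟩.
-0.9774|0⟩ - 0.2115|1⟩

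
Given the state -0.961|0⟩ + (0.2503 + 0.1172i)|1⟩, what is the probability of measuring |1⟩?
0.07639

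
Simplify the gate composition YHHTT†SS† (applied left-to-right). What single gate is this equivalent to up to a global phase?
Y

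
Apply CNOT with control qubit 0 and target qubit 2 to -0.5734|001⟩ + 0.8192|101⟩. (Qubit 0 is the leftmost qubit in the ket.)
-0.5734|001⟩ + 0.8192|100⟩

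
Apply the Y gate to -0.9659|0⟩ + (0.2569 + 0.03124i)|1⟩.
(0.03124 - 0.2569i)|0⟩ - 0.9659i|1⟩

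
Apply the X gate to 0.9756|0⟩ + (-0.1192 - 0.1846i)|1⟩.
(-0.1192 - 0.1846i)|0⟩ + 0.9756|1⟩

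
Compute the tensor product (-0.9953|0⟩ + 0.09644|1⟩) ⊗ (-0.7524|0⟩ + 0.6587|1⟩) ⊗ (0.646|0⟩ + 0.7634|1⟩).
0.4838|000⟩ + 0.5717|001⟩ - 0.4235|010⟩ - 0.5005|011⟩ - 0.04687|100⟩ - 0.05539|101⟩ + 0.04104|110⟩ + 0.0485|111⟩

amp(|b₁b₂…⟩) = product of the factor amplitudes for bits b₁, b₂, …; only kets whose every factor amplitude is nonzero survive.
|000⟩: (-0.9953)(-0.7524)(0.646) = 0.4838
|001⟩: (-0.9953)(-0.7524)(0.7634) = 0.5717
|010⟩: (-0.9953)(0.6587)(0.646) = -0.4235
|011⟩: (-0.9953)(0.6587)(0.7634) = -0.5005
|100⟩: (0.09644)(-0.7524)(0.646) = -0.04687
|101⟩: (0.09644)(-0.7524)(0.7634) = -0.05539
|110⟩: (0.09644)(0.6587)(0.646) = 0.04104
|111⟩: (0.09644)(0.6587)(0.7634) = 0.0485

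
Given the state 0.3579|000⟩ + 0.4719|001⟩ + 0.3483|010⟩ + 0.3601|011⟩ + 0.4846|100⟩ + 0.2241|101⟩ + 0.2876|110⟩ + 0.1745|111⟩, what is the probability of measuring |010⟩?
0.1213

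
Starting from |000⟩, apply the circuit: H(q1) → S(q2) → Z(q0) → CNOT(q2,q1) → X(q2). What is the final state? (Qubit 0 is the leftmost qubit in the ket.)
1/√2|001⟩ + 1/√2|011⟩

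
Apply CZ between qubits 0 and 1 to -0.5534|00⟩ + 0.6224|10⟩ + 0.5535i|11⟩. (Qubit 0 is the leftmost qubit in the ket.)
-0.5534|00⟩ + 0.6224|10⟩ - 0.5535i|11⟩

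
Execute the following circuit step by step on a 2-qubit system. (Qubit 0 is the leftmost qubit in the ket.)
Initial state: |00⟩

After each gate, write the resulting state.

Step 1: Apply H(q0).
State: 1/√2|00⟩ + 1/√2|10⟩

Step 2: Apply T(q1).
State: 1/√2|00⟩ + 1/√2|10⟩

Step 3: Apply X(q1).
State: 1/√2|01⟩ + 1/√2|11⟩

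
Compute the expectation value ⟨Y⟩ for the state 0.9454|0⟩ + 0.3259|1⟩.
0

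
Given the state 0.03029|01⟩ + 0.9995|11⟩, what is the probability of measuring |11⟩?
0.999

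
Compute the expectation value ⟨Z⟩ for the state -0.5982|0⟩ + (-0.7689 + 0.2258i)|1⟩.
-0.2843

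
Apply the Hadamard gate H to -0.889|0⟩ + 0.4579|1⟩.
-0.3048|0⟩ - 0.9524|1⟩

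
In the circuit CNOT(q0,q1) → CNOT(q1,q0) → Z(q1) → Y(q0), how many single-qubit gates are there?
2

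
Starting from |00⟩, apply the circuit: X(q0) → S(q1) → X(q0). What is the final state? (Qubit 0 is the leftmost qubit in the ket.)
|00⟩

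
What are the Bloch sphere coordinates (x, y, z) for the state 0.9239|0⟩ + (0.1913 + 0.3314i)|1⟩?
(0.3535, 0.6124, 0.7072)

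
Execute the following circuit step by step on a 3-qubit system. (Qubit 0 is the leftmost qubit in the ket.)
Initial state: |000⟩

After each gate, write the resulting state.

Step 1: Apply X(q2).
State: |001⟩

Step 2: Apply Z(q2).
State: -|001⟩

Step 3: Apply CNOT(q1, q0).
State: -|001⟩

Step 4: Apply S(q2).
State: -i|001⟩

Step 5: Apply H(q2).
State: -(1/√2)i|000⟩ + (1/√2)i|001⟩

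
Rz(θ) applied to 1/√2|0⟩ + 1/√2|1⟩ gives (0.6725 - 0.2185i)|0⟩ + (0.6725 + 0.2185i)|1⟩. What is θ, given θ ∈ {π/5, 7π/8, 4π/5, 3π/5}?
π/5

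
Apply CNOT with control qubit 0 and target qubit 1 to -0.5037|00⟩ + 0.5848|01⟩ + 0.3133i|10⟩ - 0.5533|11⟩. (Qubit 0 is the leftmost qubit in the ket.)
-0.5037|00⟩ + 0.5848|01⟩ - 0.5533|10⟩ + 0.3133i|11⟩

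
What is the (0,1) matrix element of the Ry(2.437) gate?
-0.9386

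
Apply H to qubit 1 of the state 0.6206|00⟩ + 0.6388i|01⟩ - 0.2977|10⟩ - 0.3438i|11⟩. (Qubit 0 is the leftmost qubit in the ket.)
(0.4388 + 0.4517i)|00⟩ + (0.4388 - 0.4517i)|01⟩ + (-0.2105 - 0.2431i)|10⟩ + (-0.2105 + 0.2431i)|11⟩

H on qubit 1 mixes each pair of kets that differ only in qubit 1: amplitudes (a, b) of (|…0…⟩, |…1…⟩) become ((a + b)/√2, (a − b)/√2). Kets absent from the input have amplitude 0.
(|00⟩, |01⟩): (a, b) = (0.6206, 0.6388i) → ((0.4388 + 0.4517i), (0.4388 - 0.4517i))
(|10⟩, |11⟩): (a, b) = (-0.2977, -0.3438i) → ((-0.2105 - 0.2431i), (-0.2105 + 0.2431i))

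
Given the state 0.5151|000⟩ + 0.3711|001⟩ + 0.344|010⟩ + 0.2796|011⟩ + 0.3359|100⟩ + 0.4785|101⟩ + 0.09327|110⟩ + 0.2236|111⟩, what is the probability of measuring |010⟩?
0.1183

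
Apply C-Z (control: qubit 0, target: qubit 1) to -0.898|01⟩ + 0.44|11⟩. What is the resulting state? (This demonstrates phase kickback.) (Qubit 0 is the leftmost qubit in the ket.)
-0.898|01⟩ - 0.44|11⟩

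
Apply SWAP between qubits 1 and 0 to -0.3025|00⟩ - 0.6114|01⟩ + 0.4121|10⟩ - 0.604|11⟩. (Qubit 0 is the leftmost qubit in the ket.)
-0.3025|00⟩ + 0.4121|01⟩ - 0.6114|10⟩ - 0.604|11⟩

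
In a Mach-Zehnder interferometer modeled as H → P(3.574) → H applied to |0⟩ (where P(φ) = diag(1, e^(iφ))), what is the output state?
(0.04602 - 0.2095i)|0⟩ + (0.954 + 0.2095i)|1⟩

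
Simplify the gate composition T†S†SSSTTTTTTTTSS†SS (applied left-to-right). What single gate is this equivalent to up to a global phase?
T†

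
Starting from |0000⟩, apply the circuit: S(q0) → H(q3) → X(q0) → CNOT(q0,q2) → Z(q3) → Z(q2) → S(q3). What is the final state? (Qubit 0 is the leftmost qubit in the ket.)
-1/√2|1010⟩ + (1/√2)i|1011⟩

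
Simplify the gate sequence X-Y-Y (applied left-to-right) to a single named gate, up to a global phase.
X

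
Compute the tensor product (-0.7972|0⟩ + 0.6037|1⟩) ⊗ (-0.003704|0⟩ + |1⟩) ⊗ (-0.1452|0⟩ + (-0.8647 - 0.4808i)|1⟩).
-0.0004288|000⟩ + (-0.002553 - 0.00142i)|001⟩ + 0.1158|010⟩ + (0.6893 + 0.3833i)|011⟩ + 0.0003247|100⟩ + (0.001934 + 0.001075i)|101⟩ - 0.08766|110⟩ + (-0.522 - 0.2903i)|111⟩

amp(|b₁b₂…⟩) = product of the factor amplitudes for bits b₁, b₂, …; only kets whose every factor amplitude is nonzero survive.
|000⟩: (-0.7972)(-0.003704)(-0.1452) = -0.0004288
|001⟩: (-0.7972)(-0.003704)(-0.8647 - 0.4808i) = (-0.002553 - 0.00142i)
|010⟩: (-0.7972)(1)(-0.1452) = 0.1158
|011⟩: (-0.7972)(1)(-0.8647 - 0.4808i) = (0.6893 + 0.3833i)
|100⟩: (0.6037)(-0.003704)(-0.1452) = 0.0003247
|101⟩: (0.6037)(-0.003704)(-0.8647 - 0.4808i) = (0.001934 + 0.001075i)
|110⟩: (0.6037)(1)(-0.1452) = -0.08766
|111⟩: (0.6037)(1)(-0.8647 - 0.4808i) = (-0.522 - 0.2903i)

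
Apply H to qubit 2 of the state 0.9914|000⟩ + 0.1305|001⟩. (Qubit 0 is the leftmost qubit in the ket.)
0.7933|000⟩ + 0.6087|001⟩

H on qubit 2 mixes each pair of kets that differ only in qubit 2: amplitudes (a, b) of (|…0…⟩, |…1…⟩) become ((a + b)/√2, (a − b)/√2). Kets absent from the input have amplitude 0.
(|000⟩, |001⟩): (a, b) = (0.9914, 0.1305) → (0.7933, 0.6087)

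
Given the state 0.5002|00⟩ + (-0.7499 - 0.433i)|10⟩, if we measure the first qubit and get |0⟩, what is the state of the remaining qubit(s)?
|0⟩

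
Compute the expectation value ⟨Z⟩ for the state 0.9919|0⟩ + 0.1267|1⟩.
0.9678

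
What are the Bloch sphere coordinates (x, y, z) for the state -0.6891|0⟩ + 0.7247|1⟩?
(-0.9988, 0, -0.05033)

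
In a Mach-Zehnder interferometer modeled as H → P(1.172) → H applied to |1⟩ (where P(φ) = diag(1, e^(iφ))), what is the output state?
(0.3058 - 0.4608i)|0⟩ + (0.6942 + 0.4608i)|1⟩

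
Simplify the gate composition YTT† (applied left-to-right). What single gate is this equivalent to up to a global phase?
Y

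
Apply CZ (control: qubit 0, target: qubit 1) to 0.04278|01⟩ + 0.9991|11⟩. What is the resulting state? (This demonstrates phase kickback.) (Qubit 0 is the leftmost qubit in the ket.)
0.04278|01⟩ - 0.9991|11⟩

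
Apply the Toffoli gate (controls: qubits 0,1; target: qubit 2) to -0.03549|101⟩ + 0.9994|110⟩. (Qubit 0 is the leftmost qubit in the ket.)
-0.03549|101⟩ + 0.9994|111⟩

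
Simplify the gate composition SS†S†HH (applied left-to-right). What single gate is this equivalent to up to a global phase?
S†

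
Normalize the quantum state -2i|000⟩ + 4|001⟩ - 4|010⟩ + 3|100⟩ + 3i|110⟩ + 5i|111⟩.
-0.225i|000⟩ + 0.45|001⟩ - 0.45|010⟩ + 0.3375|100⟩ + 0.3375i|110⟩ + 0.5625i|111⟩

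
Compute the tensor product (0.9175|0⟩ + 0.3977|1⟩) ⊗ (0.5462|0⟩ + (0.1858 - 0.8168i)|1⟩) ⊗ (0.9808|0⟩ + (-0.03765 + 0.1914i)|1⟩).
0.4915|000⟩ + (-0.01887 + 0.09592i)|001⟩ + (0.1672 - 0.735i)|010⟩ + (0.137 + 0.06084i)|011⟩ + 0.2131|100⟩ + (-0.008178 + 0.04158i)|101⟩ + (0.07247 - 0.3186i)|110⟩ + (0.05939 + 0.02637i)|111⟩

amp(|b₁b₂…⟩) = product of the factor amplitudes for bits b₁, b₂, …; only kets whose every factor amplitude is nonzero survive.
|000⟩: (0.9175)(0.5462)(0.9808) = 0.4915
|001⟩: (0.9175)(0.5462)(-0.03765 + 0.1914i) = (-0.01887 + 0.09592i)
|010⟩: (0.9175)(0.1858 - 0.8168i)(0.9808) = (0.1672 - 0.735i)
|011⟩: (0.9175)(0.1858 - 0.8168i)(-0.03765 + 0.1914i) = (0.137 + 0.06084i)
|100⟩: (0.3977)(0.5462)(0.9808) = 0.2131
|101⟩: (0.3977)(0.5462)(-0.03765 + 0.1914i) = (-0.008178 + 0.04158i)
|110⟩: (0.3977)(0.1858 - 0.8168i)(0.9808) = (0.07247 - 0.3186i)
|111⟩: (0.3977)(0.1858 - 0.8168i)(-0.03765 + 0.1914i) = (0.05939 + 0.02637i)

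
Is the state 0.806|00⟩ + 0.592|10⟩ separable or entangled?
Separable

Writing the state as a|00⟩ + b|01⟩ + c|10⟩ + d|11⟩, it is a product state iff ad − bc = 0.
Here (a, b, c, d) = (0.806, 0, 0.592, 0): ad − bc = (0.806)(0) − (0)(0.592) = 0, so the state is separable.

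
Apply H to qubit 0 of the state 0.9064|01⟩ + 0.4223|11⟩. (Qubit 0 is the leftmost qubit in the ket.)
0.9395|01⟩ + 0.3423|11⟩

H on qubit 0 mixes each pair of kets that differ only in qubit 0: amplitudes (a, b) of (|…0…⟩, |…1…⟩) become ((a + b)/√2, (a − b)/√2). Kets absent from the input have amplitude 0.
(|01⟩, |11⟩): (a, b) = (0.9064, 0.4223) → (0.9395, 0.3423)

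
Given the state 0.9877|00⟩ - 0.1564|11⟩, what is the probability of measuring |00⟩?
0.9756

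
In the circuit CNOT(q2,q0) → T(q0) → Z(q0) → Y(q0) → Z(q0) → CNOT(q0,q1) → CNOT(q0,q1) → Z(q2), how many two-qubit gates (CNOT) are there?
3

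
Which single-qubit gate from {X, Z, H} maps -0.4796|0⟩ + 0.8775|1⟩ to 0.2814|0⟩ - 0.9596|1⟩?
H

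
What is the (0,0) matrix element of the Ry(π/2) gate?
1/√2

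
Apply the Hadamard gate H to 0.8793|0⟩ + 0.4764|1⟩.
0.9586|0⟩ + 0.2849|1⟩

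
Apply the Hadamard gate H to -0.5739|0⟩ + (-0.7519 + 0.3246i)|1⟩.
(-0.9375 + 0.2295i)|0⟩ + (0.1259 - 0.2295i)|1⟩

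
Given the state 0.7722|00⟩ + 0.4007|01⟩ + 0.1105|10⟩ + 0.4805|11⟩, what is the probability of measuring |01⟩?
0.1606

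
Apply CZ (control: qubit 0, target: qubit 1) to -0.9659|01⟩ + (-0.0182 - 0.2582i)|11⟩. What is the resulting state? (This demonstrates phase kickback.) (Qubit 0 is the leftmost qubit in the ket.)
-0.9659|01⟩ + (0.0182 + 0.2582i)|11⟩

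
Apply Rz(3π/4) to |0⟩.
(0.3827 - 0.9239i)|0⟩

Rz(3π/4) = [[e^(−iθ/2), 0], [0, e^(iθ/2)]] with e^(±iθ/2) = cos(θ/2) ± i·sin(θ/2); θ = 3π/4, cos(θ/2) ≈ 0.382683, sin(θ/2) ≈ 0.92388.
With a = amp(|0⟩) = 1 and b = amp(|1⟩) = 0:
new amp(|0⟩) = (0.382683 - 0.92388i)·a = (0.3827 - 0.9239i)
new amp(|1⟩) = (0.382683 + 0.92388i)·b = 0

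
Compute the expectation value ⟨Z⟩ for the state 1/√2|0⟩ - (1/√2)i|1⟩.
0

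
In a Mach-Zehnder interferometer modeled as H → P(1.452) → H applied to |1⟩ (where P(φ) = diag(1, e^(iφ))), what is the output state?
(0.4407 - 0.4965i)|0⟩ + (0.5593 + 0.4965i)|1⟩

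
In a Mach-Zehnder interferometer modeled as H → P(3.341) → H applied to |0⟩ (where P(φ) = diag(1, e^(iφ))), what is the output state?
(0.009908 - 0.09904i)|0⟩ + (0.9901 + 0.09904i)|1⟩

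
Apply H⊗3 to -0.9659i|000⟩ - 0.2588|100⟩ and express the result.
(-0.0915 - 0.3415i)|000⟩ + (-0.0915 - 0.3415i)|001⟩ + (-0.0915 - 0.3415i)|010⟩ + (-0.0915 - 0.3415i)|011⟩ + (0.0915 - 0.3415i)|100⟩ + (0.0915 - 0.3415i)|101⟩ + (0.0915 - 0.3415i)|110⟩ + (0.0915 - 0.3415i)|111⟩

H⊗3 gives amp(|y⟩) = (1/2√2) Σ_x (−1)^(x·y) amp(|x⟩), where x·y is the number of positions in which both x and y have a 1.
|000⟩: (-0.9659i - 0.2588)/(2√2) = (-0.0915 - 0.3415i)
|001⟩: (-0.9659i - 0.2588)/(2√2) = (-0.0915 - 0.3415i)
|010⟩: (-0.9659i - 0.2588)/(2√2) = (-0.0915 - 0.3415i)
|011⟩: (-0.9659i - 0.2588)/(2√2) = (-0.0915 - 0.3415i)
|100⟩: (-0.9659i + 0.2588)/(2√2) = (0.0915 - 0.3415i)
|101⟩: (-0.9659i + 0.2588)/(2√2) = (0.0915 - 0.3415i)
|110⟩: (-0.9659i + 0.2588)/(2√2) = (0.0915 - 0.3415i)
|111⟩: (-0.9659i + 0.2588)/(2√2) = (0.0915 - 0.3415i)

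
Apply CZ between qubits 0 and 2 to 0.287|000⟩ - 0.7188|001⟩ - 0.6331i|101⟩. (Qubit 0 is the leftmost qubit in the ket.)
0.287|000⟩ - 0.7188|001⟩ + 0.6331i|101⟩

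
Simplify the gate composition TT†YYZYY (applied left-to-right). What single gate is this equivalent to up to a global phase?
Z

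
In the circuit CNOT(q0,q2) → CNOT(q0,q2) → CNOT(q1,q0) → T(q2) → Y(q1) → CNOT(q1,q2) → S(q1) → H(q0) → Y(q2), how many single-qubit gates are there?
5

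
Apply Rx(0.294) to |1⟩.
-0.1465i|0⟩ + 0.9892|1⟩

Rx(0.294) = [[cos(θ/2), −i·sin(θ/2)], [−i·sin(θ/2), cos(θ/2)]]; θ = 0.294, cos(θ/2) ≈ 0.989215, sin(θ/2) ≈ 0.146471.
With a = amp(|0⟩) = 0 and b = amp(|1⟩) = 1:
new amp(|0⟩) = (0.989215)·a + (-0.146471i)·b = -0.1465i
new amp(|1⟩) = (-0.146471i)·a + (0.989215)·b = 0.9892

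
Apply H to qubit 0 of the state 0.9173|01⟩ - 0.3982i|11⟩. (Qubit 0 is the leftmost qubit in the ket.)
(0.6486 - 0.2816i)|01⟩ + (0.6486 + 0.2816i)|11⟩

H on qubit 0 mixes each pair of kets that differ only in qubit 0: amplitudes (a, b) of (|…0…⟩, |…1…⟩) become ((a + b)/√2, (a − b)/√2). Kets absent from the input have amplitude 0.
(|01⟩, |11⟩): (a, b) = (0.9173, -0.3982i) → ((0.6486 - 0.2816i), (0.6486 + 0.2816i))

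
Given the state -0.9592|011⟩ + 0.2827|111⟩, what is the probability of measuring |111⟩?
0.07992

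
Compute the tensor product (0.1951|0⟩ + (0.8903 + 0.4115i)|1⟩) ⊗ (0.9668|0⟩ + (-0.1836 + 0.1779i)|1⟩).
0.1886|00⟩ + (-0.03582 + 0.03471i)|01⟩ + (0.8607 + 0.3978i)|10⟩ + (-0.2367 + 0.08283i)|11⟩

amp(|b₁b₂…⟩) = product of the factor amplitudes for bits b₁, b₂, …; only kets whose every factor amplitude is nonzero survive.
|00⟩: (0.1951)(0.9668) = 0.1886
|01⟩: (0.1951)(-0.1836 + 0.1779i) = (-0.03582 + 0.03471i)
|10⟩: (0.8903 + 0.4115i)(0.9668) = (0.8607 + 0.3978i)
|11⟩: (0.8903 + 0.4115i)(-0.1836 + 0.1779i) = (-0.2367 + 0.08283i)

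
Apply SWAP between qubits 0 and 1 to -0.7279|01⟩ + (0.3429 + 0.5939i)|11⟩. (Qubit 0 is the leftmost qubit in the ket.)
-0.7279|10⟩ + (0.3429 + 0.5939i)|11⟩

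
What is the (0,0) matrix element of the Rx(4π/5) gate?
0.309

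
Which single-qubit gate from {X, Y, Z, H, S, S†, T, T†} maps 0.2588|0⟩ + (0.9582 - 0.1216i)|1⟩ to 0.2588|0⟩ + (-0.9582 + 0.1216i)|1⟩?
Z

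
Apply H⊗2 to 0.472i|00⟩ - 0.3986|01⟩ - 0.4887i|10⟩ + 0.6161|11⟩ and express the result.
(0.1088 - 0.00835i)|00⟩ + (-0.1088 - 0.00835i)|01⟩ + (-0.5074 + 0.4804i)|10⟩ + (0.5074 + 0.4804i)|11⟩

H⊗2 gives amp(|y⟩) = (1/2) Σ_x (−1)^(x·y) amp(|x⟩), where x·y is the number of positions in which both x and y have a 1.
|00⟩: (0.472i - 0.3986 - 0.4887i + 0.6161)/2 = (0.1088 - 0.00835i)
|01⟩: (0.472i + 0.3986 - 0.4887i - 0.6161)/2 = (-0.1088 - 0.00835i)
|10⟩: (0.472i - 0.3986 + 0.4887i - 0.6161)/2 = (-0.5074 + 0.4804i)
|11⟩: (0.472i + 0.3986 + 0.4887i + 0.6161)/2 = (0.5074 + 0.4804i)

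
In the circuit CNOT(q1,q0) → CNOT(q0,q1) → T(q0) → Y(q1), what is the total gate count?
4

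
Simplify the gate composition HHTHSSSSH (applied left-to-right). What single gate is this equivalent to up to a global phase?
T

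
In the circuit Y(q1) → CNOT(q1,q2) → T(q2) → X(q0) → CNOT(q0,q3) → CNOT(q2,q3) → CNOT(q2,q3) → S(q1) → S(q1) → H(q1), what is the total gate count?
10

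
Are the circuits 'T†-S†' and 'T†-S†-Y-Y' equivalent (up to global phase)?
Yes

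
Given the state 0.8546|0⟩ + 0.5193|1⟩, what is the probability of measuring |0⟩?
0.7303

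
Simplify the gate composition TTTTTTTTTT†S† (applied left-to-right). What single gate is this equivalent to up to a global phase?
S†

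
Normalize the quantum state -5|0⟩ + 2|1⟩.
-0.9285|0⟩ + 0.3714|1⟩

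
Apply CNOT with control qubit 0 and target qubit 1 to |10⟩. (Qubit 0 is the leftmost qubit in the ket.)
|11⟩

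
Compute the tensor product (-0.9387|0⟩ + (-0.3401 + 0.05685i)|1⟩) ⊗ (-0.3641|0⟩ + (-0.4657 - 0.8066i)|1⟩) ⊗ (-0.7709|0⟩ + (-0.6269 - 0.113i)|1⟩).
-0.2635|000⟩ + (-0.2143 - 0.03862i)|001⟩ + (-0.337 - 0.5837i)|010⟩ + (-0.1885 - 0.5241i)|011⟩ + (-0.09546 + 0.01596i)|100⟩ + (-0.07997 - 0.001017i)|101⟩ + (-0.1574 - 0.1911i)|110⟩ + (-0.1 - 0.1785i)|111⟩

amp(|b₁b₂…⟩) = product of the factor amplitudes for bits b₁, b₂, …; only kets whose every factor amplitude is nonzero survive.
|000⟩: (-0.9387)(-0.3641)(-0.7709) = -0.2635
|001⟩: (-0.9387)(-0.3641)(-0.6269 - 0.113i) = (-0.2143 - 0.03862i)
|010⟩: (-0.9387)(-0.4657 - 0.8066i)(-0.7709) = (-0.337 - 0.5837i)
|011⟩: (-0.9387)(-0.4657 - 0.8066i)(-0.6269 - 0.113i) = (-0.1885 - 0.5241i)
|100⟩: (-0.3401 + 0.05685i)(-0.3641)(-0.7709) = (-0.09546 + 0.01596i)
|101⟩: (-0.3401 + 0.05685i)(-0.3641)(-0.6269 - 0.113i) = (-0.07997 - 0.001017i)
|110⟩: (-0.3401 + 0.05685i)(-0.4657 - 0.8066i)(-0.7709) = (-0.1574 - 0.1911i)
|111⟩: (-0.3401 + 0.05685i)(-0.4657 - 0.8066i)(-0.6269 - 0.113i) = (-0.1 - 0.1785i)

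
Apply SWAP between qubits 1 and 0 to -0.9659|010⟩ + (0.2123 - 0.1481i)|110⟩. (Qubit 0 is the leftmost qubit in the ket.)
-0.9659|100⟩ + (0.2123 - 0.1481i)|110⟩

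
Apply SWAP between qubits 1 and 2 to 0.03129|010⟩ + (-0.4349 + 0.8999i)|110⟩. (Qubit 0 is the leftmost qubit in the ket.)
0.03129|001⟩ + (-0.4349 + 0.8999i)|101⟩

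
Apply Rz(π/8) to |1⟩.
(0.9808 + 0.1951i)|1⟩

Rz(π/8) = [[e^(−iθ/2), 0], [0, e^(iθ/2)]] with e^(±iθ/2) = cos(θ/2) ± i·sin(θ/2); θ = π/8, cos(θ/2) ≈ 0.980785, sin(θ/2) ≈ 0.19509.
With a = amp(|0⟩) = 0 and b = amp(|1⟩) = 1:
new amp(|0⟩) = (0.980785 - 0.19509i)·a = 0
new amp(|1⟩) = (0.980785 + 0.19509i)·b = (0.9808 + 0.1951i)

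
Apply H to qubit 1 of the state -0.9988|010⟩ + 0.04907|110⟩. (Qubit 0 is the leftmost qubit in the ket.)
-0.7063|000⟩ + 0.7063|010⟩ + 0.0347|100⟩ - 0.0347|110⟩

H on qubit 1 mixes each pair of kets that differ only in qubit 1: amplitudes (a, b) of (|…0…⟩, |…1…⟩) become ((a + b)/√2, (a − b)/√2). Kets absent from the input have amplitude 0.
(|000⟩, |010⟩): (a, b) = (0, -0.9988) → (-0.7063, 0.7063)
(|100⟩, |110⟩): (a, b) = (0, 0.04907) → (0.0347, -0.0347)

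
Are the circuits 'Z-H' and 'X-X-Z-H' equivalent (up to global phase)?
Yes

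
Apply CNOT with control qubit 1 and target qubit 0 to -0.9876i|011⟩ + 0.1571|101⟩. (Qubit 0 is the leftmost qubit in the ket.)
0.1571|101⟩ - 0.9876i|111⟩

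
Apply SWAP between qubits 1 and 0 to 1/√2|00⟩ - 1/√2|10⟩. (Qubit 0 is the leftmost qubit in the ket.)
1/√2|00⟩ - 1/√2|01⟩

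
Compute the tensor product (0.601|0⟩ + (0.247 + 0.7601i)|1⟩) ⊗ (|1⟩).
0.601|01⟩ + (0.247 + 0.7601i)|11⟩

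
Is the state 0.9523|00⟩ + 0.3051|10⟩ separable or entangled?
Separable

Writing the state as a|00⟩ + b|01⟩ + c|10⟩ + d|11⟩, it is a product state iff ad − bc = 0.
Here (a, b, c, d) = (0.9523, 0, 0.3051, 0): ad − bc = (0.9523)(0) − (0)(0.3051) = 0, so the state is separable.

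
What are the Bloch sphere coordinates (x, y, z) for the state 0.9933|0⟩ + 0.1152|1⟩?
(0.2289, 0, 0.9734)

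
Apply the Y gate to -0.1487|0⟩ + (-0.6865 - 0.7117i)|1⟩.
(-0.7117 + 0.6865i)|0⟩ - 0.1487i|1⟩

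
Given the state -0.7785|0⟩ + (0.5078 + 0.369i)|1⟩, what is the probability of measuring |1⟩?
0.394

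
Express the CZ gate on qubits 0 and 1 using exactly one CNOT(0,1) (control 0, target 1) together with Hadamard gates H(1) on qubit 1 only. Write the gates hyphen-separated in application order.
H(1)-CNOT(0,1)-H(1)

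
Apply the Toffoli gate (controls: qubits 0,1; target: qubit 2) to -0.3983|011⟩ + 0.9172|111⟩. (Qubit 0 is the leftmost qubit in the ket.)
-0.3983|011⟩ + 0.9172|110⟩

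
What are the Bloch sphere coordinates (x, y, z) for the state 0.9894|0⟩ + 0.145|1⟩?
(0.2869, 0, 0.9579)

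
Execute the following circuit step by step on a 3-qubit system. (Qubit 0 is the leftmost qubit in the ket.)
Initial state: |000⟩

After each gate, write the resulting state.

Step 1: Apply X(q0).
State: |100⟩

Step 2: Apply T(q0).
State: (1/√2 + (1/√2)i)|100⟩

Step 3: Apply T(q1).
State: (1/√2 + (1/√2)i)|100⟩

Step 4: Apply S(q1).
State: (1/√2 + (1/√2)i)|100⟩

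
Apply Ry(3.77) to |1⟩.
-0.951|0⟩ - 0.3091|1⟩

Ry(3.77) = [[cos(θ/2), −sin(θ/2)], [sin(θ/2), cos(θ/2)]]; θ = 3.77, cos(θ/2) ≈ -0.309059, sin(θ/2) ≈ 0.951043.
With a = amp(|0⟩) = 0 and b = amp(|1⟩) = 1:
new amp(|0⟩) = (-0.309059)·a + (-0.951043)·b = -0.951
new amp(|1⟩) = (0.951043)·a + (-0.309059)·b = -0.3091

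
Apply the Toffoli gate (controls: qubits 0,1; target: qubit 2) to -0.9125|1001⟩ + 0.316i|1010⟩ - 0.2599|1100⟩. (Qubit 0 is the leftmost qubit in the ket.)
-0.9125|1001⟩ + 0.316i|1010⟩ - 0.2599|1110⟩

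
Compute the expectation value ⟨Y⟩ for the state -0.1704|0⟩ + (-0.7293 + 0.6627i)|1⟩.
-0.2258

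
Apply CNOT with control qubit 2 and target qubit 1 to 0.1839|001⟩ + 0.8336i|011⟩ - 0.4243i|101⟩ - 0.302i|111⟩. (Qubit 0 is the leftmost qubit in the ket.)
0.8336i|001⟩ + 0.1839|011⟩ - 0.302i|101⟩ - 0.4243i|111⟩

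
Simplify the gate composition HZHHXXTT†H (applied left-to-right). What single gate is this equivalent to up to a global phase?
X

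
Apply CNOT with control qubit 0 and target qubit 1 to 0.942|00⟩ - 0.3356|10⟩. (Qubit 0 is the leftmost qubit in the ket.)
0.942|00⟩ - 0.3356|11⟩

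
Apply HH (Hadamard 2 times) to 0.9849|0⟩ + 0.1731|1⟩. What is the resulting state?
0.9849|0⟩ + 0.1731|1⟩

H² = I, so an even number of Hadamards cancels: H^2 = I and the state is unchanged.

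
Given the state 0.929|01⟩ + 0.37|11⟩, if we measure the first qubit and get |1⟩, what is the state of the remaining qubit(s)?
|1⟩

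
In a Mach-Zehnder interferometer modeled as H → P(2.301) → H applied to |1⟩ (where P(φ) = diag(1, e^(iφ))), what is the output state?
(0.8335 - 0.3725i)|0⟩ + (0.1665 + 0.3725i)|1⟩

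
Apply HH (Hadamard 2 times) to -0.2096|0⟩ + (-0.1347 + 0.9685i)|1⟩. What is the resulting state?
-0.2096|0⟩ + (-0.1347 + 0.9685i)|1⟩

H² = I, so an even number of Hadamards cancels: H^2 = I and the state is unchanged.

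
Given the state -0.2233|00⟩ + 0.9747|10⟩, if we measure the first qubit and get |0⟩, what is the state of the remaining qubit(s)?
-|0⟩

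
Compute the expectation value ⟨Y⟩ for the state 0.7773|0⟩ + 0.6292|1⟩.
0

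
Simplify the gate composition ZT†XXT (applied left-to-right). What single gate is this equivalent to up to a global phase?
Z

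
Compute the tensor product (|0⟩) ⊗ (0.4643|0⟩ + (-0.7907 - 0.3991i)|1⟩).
0.4643|00⟩ + (-0.7907 - 0.3991i)|01⟩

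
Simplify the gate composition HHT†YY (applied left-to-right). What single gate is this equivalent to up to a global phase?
T†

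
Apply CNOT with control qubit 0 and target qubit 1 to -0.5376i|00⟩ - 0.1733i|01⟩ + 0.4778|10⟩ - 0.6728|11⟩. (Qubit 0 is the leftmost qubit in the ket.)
-0.5376i|00⟩ - 0.1733i|01⟩ - 0.6728|10⟩ + 0.4778|11⟩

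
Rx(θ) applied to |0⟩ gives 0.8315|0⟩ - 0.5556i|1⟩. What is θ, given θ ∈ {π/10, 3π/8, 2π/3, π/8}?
3π/8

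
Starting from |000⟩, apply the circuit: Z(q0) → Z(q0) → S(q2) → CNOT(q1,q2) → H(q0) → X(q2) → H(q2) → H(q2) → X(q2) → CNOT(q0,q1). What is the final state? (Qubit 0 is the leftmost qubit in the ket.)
1/√2|000⟩ + 1/√2|110⟩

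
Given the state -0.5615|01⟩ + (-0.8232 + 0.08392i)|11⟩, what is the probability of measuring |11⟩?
0.6847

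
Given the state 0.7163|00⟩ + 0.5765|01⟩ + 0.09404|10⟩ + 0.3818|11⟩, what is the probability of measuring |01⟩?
0.3324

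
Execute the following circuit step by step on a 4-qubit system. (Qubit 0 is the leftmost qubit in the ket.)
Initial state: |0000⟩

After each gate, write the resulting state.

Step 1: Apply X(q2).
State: |0010⟩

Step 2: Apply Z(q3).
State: |0010⟩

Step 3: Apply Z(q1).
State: |0010⟩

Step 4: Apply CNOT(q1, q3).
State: |0010⟩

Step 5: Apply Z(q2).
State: -|0010⟩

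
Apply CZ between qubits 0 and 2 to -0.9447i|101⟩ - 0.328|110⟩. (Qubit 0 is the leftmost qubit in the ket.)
0.9447i|101⟩ - 0.328|110⟩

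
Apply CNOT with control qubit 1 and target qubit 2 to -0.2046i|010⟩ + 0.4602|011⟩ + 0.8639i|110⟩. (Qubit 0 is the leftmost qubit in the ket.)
0.4602|010⟩ - 0.2046i|011⟩ + 0.8639i|111⟩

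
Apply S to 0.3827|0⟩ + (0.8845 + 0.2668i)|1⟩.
0.3827|0⟩ + (-0.2668 + 0.8845i)|1⟩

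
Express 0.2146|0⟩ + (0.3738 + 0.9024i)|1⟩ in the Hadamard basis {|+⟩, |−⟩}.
(0.4161 + 0.6381i)|+⟩ + (-0.1126 - 0.6381i)|−⟩

With |ψ⟩ = α|0⟩ + β|1⟩, the Hadamard-basis coefficients are ⟨+|ψ⟩ = (α + β)/√2 and ⟨−|ψ⟩ = (α − β)/√2.
Here α = 0.2146, β = (0.3738 + 0.9024i): (α + β)/√2 = (0.4161 + 0.6381i), (α − β)/√2 = (-0.1126 - 0.6381i).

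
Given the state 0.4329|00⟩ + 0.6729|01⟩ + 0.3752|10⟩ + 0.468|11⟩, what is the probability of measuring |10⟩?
0.1408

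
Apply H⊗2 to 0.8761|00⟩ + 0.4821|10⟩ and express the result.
0.6791|00⟩ + 0.6791|01⟩ + 0.197|10⟩ + 0.197|11⟩

H⊗2 gives amp(|y⟩) = (1/2) Σ_x (−1)^(x·y) amp(|x⟩), where x·y is the number of positions in which both x and y have a 1.
|00⟩: (0.8761 + 0.4821)/2 = 0.6791
|01⟩: (0.8761 + 0.4821)/2 = 0.6791
|10⟩: (0.8761 - 0.4821)/2 = 0.197
|11⟩: (0.8761 - 0.4821)/2 = 0.197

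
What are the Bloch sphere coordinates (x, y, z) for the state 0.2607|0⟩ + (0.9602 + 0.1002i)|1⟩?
(0.5006, 0.05224, -0.8641)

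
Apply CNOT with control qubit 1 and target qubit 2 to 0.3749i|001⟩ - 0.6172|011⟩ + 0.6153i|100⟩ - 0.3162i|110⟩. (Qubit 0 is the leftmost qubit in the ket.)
0.3749i|001⟩ - 0.6172|010⟩ + 0.6153i|100⟩ - 0.3162i|111⟩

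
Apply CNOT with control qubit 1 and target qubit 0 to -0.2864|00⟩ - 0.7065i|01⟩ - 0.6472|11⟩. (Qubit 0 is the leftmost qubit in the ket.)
-0.2864|00⟩ - 0.6472|01⟩ - 0.7065i|11⟩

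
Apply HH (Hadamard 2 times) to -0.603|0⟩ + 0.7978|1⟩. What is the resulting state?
-0.603|0⟩ + 0.7978|1⟩

H² = I, so an even number of Hadamards cancels: H^2 = I and the state is unchanged.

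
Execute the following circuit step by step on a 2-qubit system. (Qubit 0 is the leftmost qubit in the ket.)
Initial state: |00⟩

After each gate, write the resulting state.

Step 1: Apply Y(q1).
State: i|01⟩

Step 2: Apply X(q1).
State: i|00⟩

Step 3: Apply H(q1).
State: (1/√2)i|00⟩ + (1/√2)i|01⟩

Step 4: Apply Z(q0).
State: (1/√2)i|00⟩ + (1/√2)i|01⟩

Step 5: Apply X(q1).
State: (1/√2)i|00⟩ + (1/√2)i|01⟩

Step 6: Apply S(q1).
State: (1/√2)i|00⟩ - 1/√2|01⟩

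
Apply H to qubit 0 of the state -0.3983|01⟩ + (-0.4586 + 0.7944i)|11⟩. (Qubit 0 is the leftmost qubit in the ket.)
(-0.6059 + 0.5617i)|01⟩ + (0.04264 - 0.5617i)|11⟩

H on qubit 0 mixes each pair of kets that differ only in qubit 0: amplitudes (a, b) of (|…0…⟩, |…1…⟩) become ((a + b)/√2, (a − b)/√2). Kets absent from the input have amplitude 0.
(|01⟩, |11⟩): (a, b) = (-0.3983, (-0.4586 + 0.7944i)) → ((-0.6059 + 0.5617i), (0.04264 - 0.5617i))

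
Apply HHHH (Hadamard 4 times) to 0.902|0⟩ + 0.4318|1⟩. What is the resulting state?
0.902|0⟩ + 0.4318|1⟩

H² = I, so an even number of Hadamards cancels: H^4 = I and the state is unchanged.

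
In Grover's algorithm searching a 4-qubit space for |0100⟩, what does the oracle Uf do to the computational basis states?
Uf|x⟩ = -|x⟩ if x = 0100, else |x⟩ (phase flip on target)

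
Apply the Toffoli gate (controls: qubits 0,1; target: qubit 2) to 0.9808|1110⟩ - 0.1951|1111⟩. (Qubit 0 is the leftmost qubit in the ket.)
0.9808|1100⟩ - 0.1951|1101⟩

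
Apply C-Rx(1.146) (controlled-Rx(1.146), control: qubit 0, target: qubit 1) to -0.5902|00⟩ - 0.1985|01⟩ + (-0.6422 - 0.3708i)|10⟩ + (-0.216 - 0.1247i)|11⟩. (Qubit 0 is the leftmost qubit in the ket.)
-0.5902|00⟩ - 0.1985|01⟩ + (-0.6072 - 0.1945i)|10⟩ + (-0.3825 + 0.2434i)|11⟩

C-Rx(1.146) leaves the control-|0⟩ kets |00⟩, |01⟩ unchanged and applies Rx(1.146) to qubit 1 on the control-|1⟩ pair (|10⟩, |11⟩).
Rx(1.146) = [[cos(θ/2), −i·sin(θ/2)], [−i·sin(θ/2), cos(θ/2)]]; θ = 1.146, cos(θ/2) ≈ 0.840278, sin(θ/2) ≈ 0.542155.
With a = amp(|10⟩) = (-0.6422 - 0.3708i) and b = amp(|11⟩) = (-0.216 - 0.1247i):
new amp(|10⟩) = (0.840278)·a + (-0.542155i)·b = (-0.6072 - 0.1945i)
new amp(|11⟩) = (-0.542155i)·a + (0.840278)·b = (-0.3825 + 0.2434i)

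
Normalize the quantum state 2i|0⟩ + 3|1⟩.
0.5547i|0⟩ + 0.8321|1⟩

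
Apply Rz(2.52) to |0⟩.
(0.3058 - 0.9521i)|0⟩

Rz(2.52) = [[e^(−iθ/2), 0], [0, e^(iθ/2)]] with e^(±iθ/2) = cos(θ/2) ± i·sin(θ/2); θ = 2.52, cos(θ/2) ≈ 0.305817, sin(θ/2) ≈ 0.95209.
With a = amp(|0⟩) = 1 and b = amp(|1⟩) = 0:
new amp(|0⟩) = (0.305817 - 0.95209i)·a = (0.3058 - 0.9521i)
new amp(|1⟩) = (0.305817 + 0.95209i)·b = 0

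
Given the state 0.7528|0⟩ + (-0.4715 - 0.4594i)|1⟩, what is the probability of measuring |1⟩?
0.4334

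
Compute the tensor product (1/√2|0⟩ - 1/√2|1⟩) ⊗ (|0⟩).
1/√2|00⟩ - 1/√2|10⟩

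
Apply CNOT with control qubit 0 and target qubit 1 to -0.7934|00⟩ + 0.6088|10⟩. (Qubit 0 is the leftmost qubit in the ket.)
-0.7934|00⟩ + 0.6088|11⟩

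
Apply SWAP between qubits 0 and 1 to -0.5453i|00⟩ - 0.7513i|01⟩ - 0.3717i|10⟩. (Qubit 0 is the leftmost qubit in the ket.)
-0.5453i|00⟩ - 0.3717i|01⟩ - 0.7513i|10⟩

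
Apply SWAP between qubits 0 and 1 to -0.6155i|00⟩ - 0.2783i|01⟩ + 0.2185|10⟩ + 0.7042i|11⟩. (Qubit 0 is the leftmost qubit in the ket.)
-0.6155i|00⟩ + 0.2185|01⟩ - 0.2783i|10⟩ + 0.7042i|11⟩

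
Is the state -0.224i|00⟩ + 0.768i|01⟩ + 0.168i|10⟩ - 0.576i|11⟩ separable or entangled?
Separable

Writing the state as a|00⟩ + b|01⟩ + c|10⟩ + d|11⟩, it is a product state iff ad − bc = 0.
Here (a, b, c, d) = (-0.224i, 0.768i, 0.168i, -0.576i): ad − bc = (-0.224i)(-0.576i) − (0.768i)(0.168i) = 0, so the state is separable.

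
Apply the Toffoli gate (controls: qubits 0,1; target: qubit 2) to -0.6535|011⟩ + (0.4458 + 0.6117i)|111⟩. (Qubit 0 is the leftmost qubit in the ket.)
-0.6535|011⟩ + (0.4458 + 0.6117i)|110⟩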